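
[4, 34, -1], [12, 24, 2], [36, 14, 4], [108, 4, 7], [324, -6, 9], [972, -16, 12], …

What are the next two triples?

First component — ×3 each step: 4, 12, 36, 108, 324, 972 → 2916 → 8748.
Second component goes 34, 24, 14, 4, -6, -16 → -26 → -36 (−10 each step).
Third component: alternating steps +3, +2, +3, +2, …; -1, 2, 4, 7, 9, 12 → 14 → 17.
Putting the parts together: [2916, -26, 14] and then [8748, -36, 17].

[2916, -26, 14], [8748, -36, 17]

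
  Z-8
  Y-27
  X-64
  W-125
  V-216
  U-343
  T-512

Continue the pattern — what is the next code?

Letter: letters move back 1 place in the alphabet; Z, Y, X, W, V, U, T → S.
Second component: perfect cubes: 2³, 3³, 4³, …; 8, 27, 64, 125, 216, 343, 512 → 729.
So the next code is S-729.

S-729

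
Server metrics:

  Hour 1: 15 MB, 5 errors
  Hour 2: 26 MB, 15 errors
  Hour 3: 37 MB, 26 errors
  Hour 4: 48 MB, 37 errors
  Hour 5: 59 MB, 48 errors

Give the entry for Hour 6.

For the MB, +11 each step: 15, 26, 37, 48, 59 → 70.
For the errors, always the previous value of the MB: 5, 15, 26, 37, 48 → 59.
Putting it together: 70 MB, 59 errors.

70 MB, 59 errors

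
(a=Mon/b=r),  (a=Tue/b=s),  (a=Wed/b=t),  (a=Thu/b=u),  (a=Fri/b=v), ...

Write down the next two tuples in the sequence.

A: Mon, Tue, Wed, Thu, Fri → Sat → Sun (runs through the weekdays Mon→Sun).
B goes r, s, t, u, v → w → x (letters move forward 1 place in the alphabet).
So the next two tuples are (a=Sat/b=w) and (a=Sun/b=x).

(a=Sat/b=w), (a=Sun/b=x)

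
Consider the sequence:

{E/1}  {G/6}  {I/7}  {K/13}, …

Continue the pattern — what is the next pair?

Letter — letters move forward 2 places in the alphabet: E, G, I, K → M.
Second part: 1, 6, 7, 13 → 20 (each term is the sum of the two before it).
Putting it together: {M/20}.

{M/20}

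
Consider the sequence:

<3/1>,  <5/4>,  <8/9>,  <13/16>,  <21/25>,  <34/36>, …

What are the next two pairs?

First value: each term is the sum of the two before it, so 3, 5, 8, 13, 21, 34 → 55 → 89.
Second value: perfect squares: 1², 2², 3², …; 1, 4, 9, 16, 25, 36 → 49 → 64.
So the next two pairs are <55/49> and <89/64>.

<55/49>, <89/64>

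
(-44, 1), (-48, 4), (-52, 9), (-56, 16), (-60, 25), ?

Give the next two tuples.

(-64, 36), (-68, 49)

First part — −4 each step: -44, -48, -52, -56, -60 → -64 → -68.
Second part: perfect squares: 1², 2², 3², …, so 1, 4, 9, 16, 25 → 36 → 49.
Putting the parts together: (-64, 36) and then (-68, 49).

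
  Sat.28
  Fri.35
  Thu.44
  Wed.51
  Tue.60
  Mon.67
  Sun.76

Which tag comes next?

Sat.83

Day: runs backward through the weekdays Mon→Sun, so Sat, Fri, Thu, Wed, Tue, Mon, Sun → Sat.
Second component — alternating steps +7, +9, +7, +9, …: 28, 35, 44, 51, 60, 67, 76 → 83.
Combining the parts gives Sat.83.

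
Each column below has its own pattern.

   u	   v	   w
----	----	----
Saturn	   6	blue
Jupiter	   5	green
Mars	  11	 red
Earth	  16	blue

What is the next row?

Column u: runs backward through the planets Mercury→Neptune; Saturn, Jupiter, Mars, Earth → Venus.
Column v: each term is the sum of the two before it; 6, 5, 11, 16 → 27.
For the column w, repeats blue → green → red: blue, green, red, blue → green.
Combining the parts gives Venus  27  green.

Venus  27  green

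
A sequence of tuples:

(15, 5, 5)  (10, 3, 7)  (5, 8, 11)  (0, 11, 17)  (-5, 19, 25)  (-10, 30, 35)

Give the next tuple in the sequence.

(-15, 49, 47)

First component: −5 each step; 15, 10, 5, 0, -5, -10 → -15.
Second component goes 5, 3, 8, 11, 19, 30 → 49 (each term is the sum of the two before it).
Third component goes 5, 7, 11, 17, 25, 35 → 47 (differences are 2, 4, 6, … (increasing by 2 each time)).
Combining the parts gives (-15, 49, 47).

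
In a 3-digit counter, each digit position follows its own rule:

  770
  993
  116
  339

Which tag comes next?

First digit: +2 each step, mod 10; 7, 9, 1, 3 → 5.
Second digit — +2 each step, mod 10: 7, 9, 1, 3 → 5.
For the third digit, +3 each step, mod 10: 0, 3, 6, 9 → 2.
So the next tag is 552.

552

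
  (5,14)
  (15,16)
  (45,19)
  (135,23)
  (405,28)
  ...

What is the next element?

(1215,34)

First component: 5, 15, 45, 135, 405 → 1215 (×3 each step).
Second component: 14, 16, 19, 23, 28 → 34 (differences are 2, 3, 4, … (increasing by 1 each time)).
So the next element is (1215,34).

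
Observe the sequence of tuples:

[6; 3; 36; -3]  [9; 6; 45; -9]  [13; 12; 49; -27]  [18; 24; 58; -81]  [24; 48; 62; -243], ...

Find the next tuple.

First component goes 6, 9, 13, 18, 24 → 31 (differences are 3, 4, 5, … (increasing by 1 each time)).
Second component: ×2 each step; 3, 6, 12, 24, 48 → 96.
For the third component, alternating steps +9, +4, +9, +4, …: 36, 45, 49, 58, 62 → 71.
For the fourth component, ×3 each step: -3, -9, -27, -81, -243 → -729.
Combining the parts gives [31; 96; 71; -729].

[31; 96; 71; -729]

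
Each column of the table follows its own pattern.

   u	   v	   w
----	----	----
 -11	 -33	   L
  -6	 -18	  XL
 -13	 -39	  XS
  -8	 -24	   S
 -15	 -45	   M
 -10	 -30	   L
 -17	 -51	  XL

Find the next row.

Column u: alternating steps +5, −7, +5, −7, …, so -11, -6, -13, -8, -15, -10, -17 → -12.
For the column v, always 3 × the column u: -33, -18, -39, -24, -45, -30, -51 → -36.
Column w: L, XL, XS, S, M, L, XL → XS (repeats L → XL → XS → S → M).
So the next row is -12  -36  XS.

-12  -36  XS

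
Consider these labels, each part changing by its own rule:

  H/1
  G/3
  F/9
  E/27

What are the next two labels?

Letter: H, G, F, E → D → C (letters move back 1 place in the alphabet).
Second component: ×3 each step, so 1, 3, 9, 27 → 81 → 243.
Putting the parts together: D/81 and then C/243.

D/81 then C/243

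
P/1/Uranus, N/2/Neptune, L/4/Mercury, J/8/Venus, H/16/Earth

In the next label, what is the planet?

Mars

Planet — runs through the planets Mercury→Neptune: Uranus, Neptune, Mercury, Venus, Earth → Mars.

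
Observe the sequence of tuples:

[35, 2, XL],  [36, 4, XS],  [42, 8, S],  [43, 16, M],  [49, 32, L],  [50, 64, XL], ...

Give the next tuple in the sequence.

[56, 128, XS]

For the first component, alternating steps +1, +6, +1, +6, …: 35, 36, 42, 43, 49, 50 → 56.
Second component: 2, 4, 8, 16, 32, 64 → 128 (×2 each step).
Size: repeats XL → XS → S → M → L, so XL, XS, S, M, L, XL → XS.
Putting it together: [56, 128, XS].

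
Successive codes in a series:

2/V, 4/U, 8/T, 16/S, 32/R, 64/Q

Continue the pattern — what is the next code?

First component — ×2 each step: 2, 4, 8, 16, 32, 64 → 128.
Letter: V, U, T, S, R, Q → P (letters move back 1 place in the alphabet).
So the next code is 128/P.

128/P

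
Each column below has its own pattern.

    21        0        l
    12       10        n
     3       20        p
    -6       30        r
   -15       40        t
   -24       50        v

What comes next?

-33  60  x

First component: −9 each step, so 21, 12, 3, -6, -15, -24 → -33.
Second component — +10 each step: 0, 10, 20, 30, 40, 50 → 60.
Letter: letters move forward 2 places in the alphabet, so l, n, p, r, t, v → x.
Putting it together: -33  60  x.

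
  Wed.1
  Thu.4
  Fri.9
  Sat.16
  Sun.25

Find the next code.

Day — runs through the weekdays Mon→Sun: Wed, Thu, Fri, Sat, Sun → Mon.
For the second component, perfect squares: 1², 2², 3², …: 1, 4, 9, 16, 25 → 36.
Putting it together: Mon.36.

Mon.36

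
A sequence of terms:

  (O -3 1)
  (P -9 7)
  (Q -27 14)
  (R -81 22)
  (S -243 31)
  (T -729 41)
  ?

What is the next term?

(U -2187 52)

Letter: letters move forward 1 place in the alphabet; O, P, Q, R, S, T → U.
Second entry goes -3, -9, -27, -81, -243, -729 → -2187 (×3 each step).
Third entry goes 1, 7, 14, 22, 31, 41 → 52 (differences are 6, 7, 8, … (increasing by 1 each time)).
So the next term is (U -2187 52).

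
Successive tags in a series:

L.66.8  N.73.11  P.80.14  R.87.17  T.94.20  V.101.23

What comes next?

X.108.26

For the letter, letters move forward 2 places in the alphabet: L, N, P, R, T, V → X.
Second component: 66, 73, 80, 87, 94, 101 → 108 (+7 each step).
Third component: +3 each step, so 8, 11, 14, 17, 20, 23 → 26.
Combining the parts gives X.108.26.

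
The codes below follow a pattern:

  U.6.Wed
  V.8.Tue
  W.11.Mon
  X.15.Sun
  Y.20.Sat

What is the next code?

Z.26.Fri

Letter goes U, V, W, X, Y → Z (letters move forward 1 place in the alphabet).
Second component — differences are 2, 3, 4, … (increasing by 1 each time): 6, 8, 11, 15, 20 → 26.
Day: runs backward through the weekdays Mon→Sun, so Wed, Tue, Mon, Sun, Sat → Fri.
Putting it together: Z.26.Fri.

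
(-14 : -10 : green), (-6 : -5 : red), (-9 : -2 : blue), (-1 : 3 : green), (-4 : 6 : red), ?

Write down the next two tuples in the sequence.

First entry: alternating steps +8, −3, +8, −3, …; -14, -6, -9, -1, -4 → 4 → 1.
Second entry — alternating steps +5, +3, +5, +3, …: -10, -5, -2, 3, 6 → 11 → 14.
For the colour, repeats green → red → blue: green, red, blue, green, red → blue → green.
So the next two tuples are (4 : 11 : blue) and (1 : 14 : green).

(4 : 11 : blue), (1 : 14 : green)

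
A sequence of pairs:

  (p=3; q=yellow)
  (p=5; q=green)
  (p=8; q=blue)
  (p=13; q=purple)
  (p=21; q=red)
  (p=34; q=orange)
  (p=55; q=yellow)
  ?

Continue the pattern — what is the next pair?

P: each term is the sum of the two before it, so 3, 5, 8, 13, 21, 34, 55 → 89.
Q: repeats yellow → green → blue → purple → red → orange, so yellow, green, blue, purple, red, orange, yellow → green.
So the next pair is (p=89; q=green).

(p=89; q=green)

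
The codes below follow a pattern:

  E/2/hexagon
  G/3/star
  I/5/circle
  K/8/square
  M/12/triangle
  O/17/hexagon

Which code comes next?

Q/23/star

Letter: letters move forward 2 places in the alphabet, so E, G, I, K, M, O → Q.
Second component: 2, 3, 5, 8, 12, 17 → 23 (differences are 1, 2, 3, … (increasing by 1 each time)).
For the shape, repeats hexagon → star → circle → square → triangle: hexagon, star, circle, square, triangle, hexagon → star.
Combining the parts gives Q/23/star.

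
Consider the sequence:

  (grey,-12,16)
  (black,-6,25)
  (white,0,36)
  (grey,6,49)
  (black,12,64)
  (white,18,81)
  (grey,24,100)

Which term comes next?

Shade: repeats grey → black → white, so grey, black, white, grey, black, white, grey → black.
Second component — +6 each step: -12, -6, 0, 6, 12, 18, 24 → 30.
For the third component, perfect squares: 4², 5², 6², …: 16, 25, 36, 49, 64, 81, 100 → 121.
So the next term is (black,30,121).

(black,30,121)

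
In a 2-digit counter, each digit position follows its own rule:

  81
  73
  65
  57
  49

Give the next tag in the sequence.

31

For the first digit, −1 each step, mod 10: 8, 7, 6, 5, 4 → 3.
Second digit: +2 each step, mod 10; 1, 3, 5, 7, 9 → 1.
Combining the parts gives 31.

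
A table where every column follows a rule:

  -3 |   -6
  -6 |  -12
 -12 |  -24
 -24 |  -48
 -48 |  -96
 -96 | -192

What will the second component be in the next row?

-384

First component: -3, -6, -12, -24, -48, -96 → -192 (×2 each step).
Second component: always 2 × the first component, so -6, -12, -24, -48, -96, -192 → -384.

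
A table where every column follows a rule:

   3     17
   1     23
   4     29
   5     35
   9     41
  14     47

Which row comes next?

First component: each term is the sum of the two before it, so 3, 1, 4, 5, 9, 14 → 23.
Second component — +6 each step: 17, 23, 29, 35, 41, 47 → 53.
Combining the parts gives 23  53.

23  53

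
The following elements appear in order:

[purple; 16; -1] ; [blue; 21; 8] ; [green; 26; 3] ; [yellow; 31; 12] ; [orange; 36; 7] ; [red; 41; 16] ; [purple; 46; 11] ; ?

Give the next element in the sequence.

[blue; 51; 20]

Colour: repeats purple → blue → green → yellow → orange → red; purple, blue, green, yellow, orange, red, purple → blue.
For the second part, +5 each step: 16, 21, 26, 31, 36, 41, 46 → 51.
For the third part, alternating steps +9, −5, +9, −5, …: -1, 8, 3, 12, 7, 16, 11 → 20.
So the next element is [blue; 51; 20].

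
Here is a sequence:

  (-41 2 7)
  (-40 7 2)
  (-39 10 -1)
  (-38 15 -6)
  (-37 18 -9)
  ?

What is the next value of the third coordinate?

Second coordinate — alternating steps +5, +3, +5, +3, …: 2, 7, 10, 15, 18 → 23.
Third coordinate goes 7, 2, -1, -6, -9 → -14 (together with the second coordinate always sums to 9).

-14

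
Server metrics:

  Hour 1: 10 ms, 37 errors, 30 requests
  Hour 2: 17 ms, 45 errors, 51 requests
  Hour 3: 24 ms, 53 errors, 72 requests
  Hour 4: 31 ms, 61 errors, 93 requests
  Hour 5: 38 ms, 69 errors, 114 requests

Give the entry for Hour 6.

45 ms, 77 errors, 135 requests

Ms — +7 each step: 10, 17, 24, 31, 38 → 45.
For the errors, +8 each step: 37, 45, 53, 61, 69 → 77.
Requests: always 3 × the ms, so 30, 51, 72, 93, 114 → 135.
Putting it together: 45 ms, 77 errors, 135 requests.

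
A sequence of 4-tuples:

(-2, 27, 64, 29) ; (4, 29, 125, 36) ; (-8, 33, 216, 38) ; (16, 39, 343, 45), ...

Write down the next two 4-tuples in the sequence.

For the first slot, ×(-2) each step: -2, 4, -8, 16 → -32 → 64.
Second slot goes 27, 29, 33, 39 → 47 → 57 (differences are 2, 4, 6, … (increasing by 2 each time)).
Third slot: perfect cubes: 4³, 5³, 6³, …, so 64, 125, 216, 343 → 512 → 729.
Fourth slot goes 29, 36, 38, 45 → 47 → 54 (alternating steps +7, +2, +7, +2, …).
Putting the parts together: (-32, 47, 512, 47) and then (64, 57, 729, 54).

(-32, 47, 512, 47), (64, 57, 729, 54)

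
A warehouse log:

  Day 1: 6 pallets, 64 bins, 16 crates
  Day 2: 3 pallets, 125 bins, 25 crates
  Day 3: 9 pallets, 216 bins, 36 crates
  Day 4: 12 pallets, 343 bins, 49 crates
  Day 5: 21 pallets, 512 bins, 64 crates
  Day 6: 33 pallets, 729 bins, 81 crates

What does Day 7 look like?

Pallets — each term is the sum of the two before it: 6, 3, 9, 12, 21, 33 → 54.
For the bins, perfect cubes: 4³, 5³, 6³, …: 64, 125, 216, 343, 512, 729 → 1000.
Crates: perfect squares: 4², 5², 6², …, so 16, 25, 36, 49, 64, 81 → 100.
Combining the parts gives 54 pallets, 1000 bins, 100 crates.

54 pallets, 1000 bins, 100 crates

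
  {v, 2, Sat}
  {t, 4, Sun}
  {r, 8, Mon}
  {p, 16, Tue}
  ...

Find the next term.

{n, 32, Wed}

For the letter, letters move back 2 places in the alphabet: v, t, r, p → n.
Second coordinate: ×2 each step, so 2, 4, 8, 16 → 32.
Day goes Sat, Sun, Mon, Tue → Wed (runs through the weekdays Mon→Sun).
Putting it together: {n, 32, Wed}.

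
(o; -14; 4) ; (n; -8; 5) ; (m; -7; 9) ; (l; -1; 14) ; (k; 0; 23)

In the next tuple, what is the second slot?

6

For the letter, letters move back 1 place in the alphabet: o, n, m, l, k → j.
For the second slot, alternating steps +6, +1, +6, +1, …: -14, -8, -7, -1, 0 → 6.
Third slot goes 4, 5, 9, 14, 23 → 37 (each term is the sum of the two before it).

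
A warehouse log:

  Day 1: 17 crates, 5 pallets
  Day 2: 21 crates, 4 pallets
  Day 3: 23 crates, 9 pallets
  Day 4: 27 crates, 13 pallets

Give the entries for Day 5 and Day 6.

29 crates, 22 pallets; 33 crates, 35 pallets

Crates — alternating steps +4, +2, +4, +2, …: 17, 21, 23, 27 → 29 → 33.
Pallets: each term is the sum of the two before it; 5, 4, 9, 13 → 22 → 35.
So the next two lines are 29 crates, 22 pallets and 33 crates, 35 pallets.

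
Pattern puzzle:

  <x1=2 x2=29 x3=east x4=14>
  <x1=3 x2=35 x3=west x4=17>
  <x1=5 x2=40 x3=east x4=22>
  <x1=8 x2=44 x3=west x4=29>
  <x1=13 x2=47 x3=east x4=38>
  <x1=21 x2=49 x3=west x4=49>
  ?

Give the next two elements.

<x1=34 x2=50 x3=east x4=62>, <x1=55 x2=50 x3=west x4=77>

X1: 2, 3, 5, 8, 13, 21 → 34 → 55 (each term is the sum of the two before it).
X2 — differences are 6, 5, 4, … (decreasing by 1 each time): 29, 35, 40, 44, 47, 49 → 50 → 50.
X3: alternates east ↔ west; east, west, east, west, east, west → east → west.
X4 — differences are 3, 5, 7, … (increasing by 2 each time): 14, 17, 22, 29, 38, 49 → 62 → 77.
So the next two elements are <x1=34 x2=50 x3=east x4=62> and <x1=55 x2=50 x3=west x4=77>.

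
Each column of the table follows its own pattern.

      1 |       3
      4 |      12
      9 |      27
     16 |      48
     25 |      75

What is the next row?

First component: perfect squares: 1², 2², 3², …; 1, 4, 9, 16, 25 → 36.
Second component — always 3 × the first component: 3, 12, 27, 48, 75 → 108.
So the next row is 36  108.

36  108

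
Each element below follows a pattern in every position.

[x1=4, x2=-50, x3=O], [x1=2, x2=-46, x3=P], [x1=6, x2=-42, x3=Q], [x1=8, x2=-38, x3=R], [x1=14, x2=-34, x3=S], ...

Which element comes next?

[x1=22, x2=-30, x3=T]

X1: each term is the sum of the two before it; 4, 2, 6, 8, 14 → 22.
X2 goes -50, -46, -42, -38, -34 → -30 (+4 each step).
X3: letters move forward 1 place in the alphabet; O, P, Q, R, S → T.
Putting it together: [x1=22, x2=-30, x3=T].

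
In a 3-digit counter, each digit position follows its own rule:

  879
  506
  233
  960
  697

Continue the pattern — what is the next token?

First digit — −3 each step, mod 10: 8, 5, 2, 9, 6 → 3.
Second digit — +3 each step, mod 10: 7, 0, 3, 6, 9 → 2.
For the third digit, −3 each step, mod 10: 9, 6, 3, 0, 7 → 4.
So the next token is 324.

324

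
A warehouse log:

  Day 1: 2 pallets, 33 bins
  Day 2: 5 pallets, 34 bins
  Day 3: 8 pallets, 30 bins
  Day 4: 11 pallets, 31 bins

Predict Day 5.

Pallets: +3 each step; 2, 5, 8, 11 → 14.
Bins — alternating steps +1, −4, +1, −4, …: 33, 34, 30, 31 → 27.
So the next row is 14 pallets, 27 bins.

14 pallets, 27 bins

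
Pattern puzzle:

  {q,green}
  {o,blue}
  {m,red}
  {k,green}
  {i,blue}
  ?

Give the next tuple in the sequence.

Letter: letters move back 2 places in the alphabet, so q, o, m, k, i → g.
For the colour, repeats green → blue → red: green, blue, red, green, blue → red.
Combining the parts gives {g,red}.

{g,red}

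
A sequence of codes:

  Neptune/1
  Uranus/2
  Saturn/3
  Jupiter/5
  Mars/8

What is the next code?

Planet: Neptune, Uranus, Saturn, Jupiter, Mars → Earth (runs backward through the planets Mercury→Neptune).
Second component: each term is the sum of the two before it, so 1, 2, 3, 5, 8 → 13.
So the next code is Earth/13.

Earth/13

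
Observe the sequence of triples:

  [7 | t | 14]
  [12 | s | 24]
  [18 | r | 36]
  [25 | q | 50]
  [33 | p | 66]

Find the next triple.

[42 | o | 84]

First slot — differences are 5, 6, 7, … (increasing by 1 each time): 7, 12, 18, 25, 33 → 42.
Letter: letters move back 1 place in the alphabet; t, s, r, q, p → o.
Third slot: always 2 × the first slot; 14, 24, 36, 50, 66 → 84.
Putting it together: [42 | o | 84].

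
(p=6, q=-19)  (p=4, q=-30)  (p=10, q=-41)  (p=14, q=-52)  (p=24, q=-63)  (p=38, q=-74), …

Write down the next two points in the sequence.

(p=62, q=-85), (p=100, q=-96)

For the p, each term is the sum of the two before it: 6, 4, 10, 14, 24, 38 → 62 → 100.
For the q, −11 each step: -19, -30, -41, -52, -63, -74 → -85 → -96.
Putting the parts together: (p=62, q=-85) and then (p=100, q=-96).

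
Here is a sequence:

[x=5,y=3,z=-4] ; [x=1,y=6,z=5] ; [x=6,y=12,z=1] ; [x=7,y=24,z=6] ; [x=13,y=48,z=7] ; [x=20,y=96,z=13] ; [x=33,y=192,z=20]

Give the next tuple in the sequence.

X goes 5, 1, 6, 7, 13, 20, 33 → 53 (each term is the sum of the two before it).
For the y, ×2 each step: 3, 6, 12, 24, 48, 96, 192 → 384.
Z goes -4, 5, 1, 6, 7, 13, 20 → 33 (always the previous value of the x).
So the next tuple is [x=53,y=384,z=33].

[x=53,y=384,z=33]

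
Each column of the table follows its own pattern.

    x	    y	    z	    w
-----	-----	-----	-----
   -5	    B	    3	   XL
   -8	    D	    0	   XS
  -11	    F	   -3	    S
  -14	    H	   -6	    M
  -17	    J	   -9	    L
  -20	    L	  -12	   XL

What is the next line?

-23  N  -15  XS

Column x: −3 each step, so -5, -8, -11, -14, -17, -20 → -23.
Column y: letters move forward 2 places in the alphabet; B, D, F, H, J, L → N.
Column z: always 8 more than the column x, so 3, 0, -3, -6, -9, -12 → -15.
Column w: XL, XS, S, M, L, XL → XS (repeats XL → XS → S → M → L).
Combining the parts gives -23  N  -15  XS.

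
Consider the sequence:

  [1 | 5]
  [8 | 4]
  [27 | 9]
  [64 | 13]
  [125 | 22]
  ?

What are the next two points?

[216 | 35], [343 | 57]

First part — perfect cubes: 1³, 2³, 3³, …: 1, 8, 27, 64, 125 → 216 → 343.
Second part goes 5, 4, 9, 13, 22 → 35 → 57 (each term is the sum of the two before it).
So the next two points are [216 | 35] and [343 | 57].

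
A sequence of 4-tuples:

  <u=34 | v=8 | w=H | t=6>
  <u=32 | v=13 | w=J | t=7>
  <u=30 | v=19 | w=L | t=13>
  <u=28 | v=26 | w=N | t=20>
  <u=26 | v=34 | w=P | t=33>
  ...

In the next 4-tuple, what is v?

43

For the u, −2 each step: 34, 32, 30, 28, 26 → 24.
For the v, differences are 5, 6, 7, … (increasing by 1 each time): 8, 13, 19, 26, 34 → 43.
W — letters move forward 2 places in the alphabet: H, J, L, N, P → R.
T: each term is the sum of the two before it; 6, 7, 13, 20, 33 → 53.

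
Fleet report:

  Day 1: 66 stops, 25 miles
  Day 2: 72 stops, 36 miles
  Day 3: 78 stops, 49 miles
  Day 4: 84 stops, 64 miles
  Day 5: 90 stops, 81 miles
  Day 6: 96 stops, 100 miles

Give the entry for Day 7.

Stops — +6 each step: 66, 72, 78, 84, 90, 96 → 102.
Miles: perfect squares: 5², 6², 7², …, so 25, 36, 49, 64, 81, 100 → 121.
Putting it together: 102 stops, 121 miles.

102 stops, 121 miles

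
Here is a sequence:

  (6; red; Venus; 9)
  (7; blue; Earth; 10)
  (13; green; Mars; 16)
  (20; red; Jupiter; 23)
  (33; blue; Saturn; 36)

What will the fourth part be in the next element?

56

First part: each term is the sum of the two before it; 6, 7, 13, 20, 33 → 53.
For the fourth part, always 3 more than the first part: 9, 10, 16, 23, 36 → 56.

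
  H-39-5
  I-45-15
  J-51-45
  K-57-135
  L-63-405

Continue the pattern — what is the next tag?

Letter: letters move forward 1 place in the alphabet, so H, I, J, K, L → M.
Second component: 39, 45, 51, 57, 63 → 69 (+6 each step).
Third component — ×3 each step: 5, 15, 45, 135, 405 → 1215.
Combining the parts gives M-69-1215.

M-69-1215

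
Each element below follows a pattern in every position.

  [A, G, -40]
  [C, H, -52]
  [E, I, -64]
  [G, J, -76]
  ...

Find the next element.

First letter goes A, C, E, G → I (letters move forward 2 places in the alphabet).
Second letter: G, H, I, J → K (letters move forward 1 place in the alphabet).
For the third entry, −12 each step: -40, -52, -64, -76 → -88.
So the next element is [I, K, -88].

[I, K, -88]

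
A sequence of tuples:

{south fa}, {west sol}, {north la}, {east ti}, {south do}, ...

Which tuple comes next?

{west re}

Direction: south, west, north, east, south → west (repeats south → west → north → east).
Note: runs through the solfège scale do→ti; fa, sol, la, ti, do → re.
Combining the parts gives {west re}.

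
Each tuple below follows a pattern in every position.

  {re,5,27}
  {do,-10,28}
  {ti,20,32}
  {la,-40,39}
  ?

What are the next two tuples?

{sol,80,49}, {fa,-160,62}

Note: runs backward through the solfège scale do→ti; re, do, ti, la → sol → fa.
Second entry: ×(-2) each step, so 5, -10, 20, -40 → 80 → -160.
Third entry goes 27, 28, 32, 39 → 49 → 62 (differences are 1, 4, 7, … (increasing by 3 each time)).
Putting the parts together: {sol,80,49} and then {fa,-160,62}.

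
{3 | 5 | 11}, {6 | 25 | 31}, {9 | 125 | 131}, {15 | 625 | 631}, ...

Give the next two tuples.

First value — each term is the sum of the two before it: 3, 6, 9, 15 → 24 → 39.
Second value — ×5 each step: 5, 25, 125, 625 → 3125 → 15625.
Third value — always 6 more than the second value: 11, 31, 131, 631 → 3131 → 15631.
Putting the parts together: {24 | 3125 | 3131} and then {39 | 15625 | 15631}.

{24 | 3125 | 3131}, {39 | 15625 | 15631}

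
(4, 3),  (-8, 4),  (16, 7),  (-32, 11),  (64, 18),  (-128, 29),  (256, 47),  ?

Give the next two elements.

First value: ×(-2) each step, so 4, -8, 16, -32, 64, -128, 256 → -512 → 1024.
Second value: 3, 4, 7, 11, 18, 29, 47 → 76 → 123 (each term is the sum of the two before it).
Putting the parts together: (-512, 76) and then (1024, 123).

(-512, 76), (1024, 123)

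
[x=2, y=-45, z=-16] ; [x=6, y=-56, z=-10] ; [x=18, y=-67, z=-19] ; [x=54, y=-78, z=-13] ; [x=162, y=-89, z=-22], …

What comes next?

X: ×3 each step; 2, 6, 18, 54, 162 → 486.
Y goes -45, -56, -67, -78, -89 → -100 (−11 each step).
Z goes -16, -10, -19, -13, -22 → -16 (alternating steps +6, −9, +6, −9, …).
Combining the parts gives [x=486, y=-100, z=-16].

[x=486, y=-100, z=-16]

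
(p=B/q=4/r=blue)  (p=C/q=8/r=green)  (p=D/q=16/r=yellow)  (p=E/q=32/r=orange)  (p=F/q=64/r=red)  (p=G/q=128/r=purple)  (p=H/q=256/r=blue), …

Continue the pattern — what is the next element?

(p=I/q=512/r=green)

P: letters move forward 1 place in the alphabet, so B, C, D, E, F, G, H → I.
Q: 4, 8, 16, 32, 64, 128, 256 → 512 (×2 each step).
R: blue, green, yellow, orange, red, purple, blue → green (repeats blue → green → yellow → orange → red → purple).
Combining the parts gives (p=I/q=512/r=green).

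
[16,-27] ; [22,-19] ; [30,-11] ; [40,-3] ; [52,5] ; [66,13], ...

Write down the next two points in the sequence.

[82,21], [100,29]

First value: differences are 6, 8, 10, … (increasing by 2 each time), so 16, 22, 30, 40, 52, 66 → 82 → 100.
Second value: +8 each step; -27, -19, -11, -3, 5, 13 → 21 → 29.
Putting the parts together: [82,21] and then [100,29].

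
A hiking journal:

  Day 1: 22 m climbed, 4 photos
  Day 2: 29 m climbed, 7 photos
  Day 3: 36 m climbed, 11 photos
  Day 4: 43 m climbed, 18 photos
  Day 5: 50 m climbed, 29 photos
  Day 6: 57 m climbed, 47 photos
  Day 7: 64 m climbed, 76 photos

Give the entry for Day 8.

71 m climbed, 123 photos

M climbed: 22, 29, 36, 43, 50, 57, 64 → 71 (+7 each step).
Photos: each term is the sum of the two before it; 4, 7, 11, 18, 29, 47, 76 → 123.
So the next row is 71 m climbed, 123 photos.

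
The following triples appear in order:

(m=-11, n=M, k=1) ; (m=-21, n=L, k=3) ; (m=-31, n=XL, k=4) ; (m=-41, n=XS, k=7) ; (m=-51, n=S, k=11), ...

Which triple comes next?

(m=-61, n=M, k=18)

M goes -11, -21, -31, -41, -51 → -61 (−10 each step).
N: runs through clothing sizes XS→XL; M, L, XL, XS, S → M.
For the k, each term is the sum of the two before it: 1, 3, 4, 7, 11 → 18.
Combining the parts gives (m=-61, n=M, k=18).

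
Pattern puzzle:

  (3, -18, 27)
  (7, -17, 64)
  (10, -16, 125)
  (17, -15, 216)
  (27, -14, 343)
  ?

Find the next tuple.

First slot goes 3, 7, 10, 17, 27 → 44 (each term is the sum of the two before it).
Second slot: +1 each step; -18, -17, -16, -15, -14 → -13.
Third slot goes 27, 64, 125, 216, 343 → 512 (perfect cubes: 3³, 4³, 5³, …).
Putting it together: (44, -13, 512).

(44, -13, 512)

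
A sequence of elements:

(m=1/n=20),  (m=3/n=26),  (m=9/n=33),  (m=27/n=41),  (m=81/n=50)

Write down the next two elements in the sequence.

M: ×3 each step; 1, 3, 9, 27, 81 → 243 → 729.
N: differences are 6, 7, 8, … (increasing by 1 each time), so 20, 26, 33, 41, 50 → 60 → 71.
So the next two elements are (m=243/n=60) and (m=729/n=71).

(m=243/n=60), (m=729/n=71)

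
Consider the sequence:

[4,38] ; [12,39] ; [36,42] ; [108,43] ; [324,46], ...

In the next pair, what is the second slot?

For the second slot, alternating steps +1, +3, +1, +3, …: 38, 39, 42, 43, 46 → 47.

47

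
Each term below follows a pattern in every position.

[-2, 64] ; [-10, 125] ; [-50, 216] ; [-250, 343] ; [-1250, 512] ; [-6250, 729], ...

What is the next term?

[-31250, 1000]

First component: -2, -10, -50, -250, -1250, -6250 → -31250 (×5 each step).
For the second component, perfect cubes: 4³, 5³, 6³, …: 64, 125, 216, 343, 512, 729 → 1000.
So the next term is [-31250, 1000].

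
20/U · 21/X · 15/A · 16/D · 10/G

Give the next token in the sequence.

First component: alternating steps +1, −6, +1, −6, …; 20, 21, 15, 16, 10 → 11.
Letter: letters move forward 3 places in the alphabet, wrapping Z→A; U, X, A, D, G → J.
Putting it together: 11/J.

11/J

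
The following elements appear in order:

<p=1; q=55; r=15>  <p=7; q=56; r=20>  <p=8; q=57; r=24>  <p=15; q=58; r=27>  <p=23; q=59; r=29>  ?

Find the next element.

<p=38; q=60; r=30>

P: each term is the sum of the two before it; 1, 7, 8, 15, 23 → 38.
Q — +1 each step: 55, 56, 57, 58, 59 → 60.
R: differences are 5, 4, 3, … (decreasing by 1 each time); 15, 20, 24, 27, 29 → 30.
Combining the parts gives <p=38; q=60; r=30>.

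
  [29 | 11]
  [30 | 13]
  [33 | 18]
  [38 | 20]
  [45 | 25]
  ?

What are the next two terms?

First entry: differences are 1, 3, 5, … (increasing by 2 each time); 29, 30, 33, 38, 45 → 54 → 65.
For the second entry, alternating steps +2, +5, +2, +5, …: 11, 13, 18, 20, 25 → 27 → 32.
Putting the parts together: [54 | 27] and then [65 | 32].

[54 | 27], [65 | 32]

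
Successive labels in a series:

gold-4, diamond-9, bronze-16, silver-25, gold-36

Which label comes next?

diamond-49

Rank — repeats gold → diamond → bronze → silver: gold, diamond, bronze, silver, gold → diamond.
Second component: 4, 9, 16, 25, 36 → 49 (perfect squares: 2², 3², 4², …).
So the next label is diamond-49.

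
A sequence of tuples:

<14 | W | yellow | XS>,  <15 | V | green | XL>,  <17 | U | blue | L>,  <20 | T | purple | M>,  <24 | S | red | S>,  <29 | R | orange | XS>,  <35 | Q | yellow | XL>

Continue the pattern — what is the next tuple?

First entry: differences are 1, 2, 3, … (increasing by 1 each time); 14, 15, 17, 20, 24, 29, 35 → 42.
For the letter, letters move back 1 place in the alphabet: W, V, U, T, S, R, Q → P.
Colour: repeats yellow → green → blue → purple → red → orange; yellow, green, blue, purple, red, orange, yellow → green.
Size goes XS, XL, L, M, S, XS, XL → L (repeats XS → XL → L → M → S).
Combining the parts gives <42 | P | green | L>.

<42 | P | green | L>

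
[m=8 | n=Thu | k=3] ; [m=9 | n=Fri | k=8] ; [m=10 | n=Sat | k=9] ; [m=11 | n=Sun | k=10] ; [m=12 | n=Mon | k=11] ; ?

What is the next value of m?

13

M: +1 each step, so 8, 9, 10, 11, 12 → 13.
N goes Thu, Fri, Sat, Sun, Mon → Tue (runs through the weekdays Mon→Sun).
K: 3, 8, 9, 10, 11 → 12 (always the previous value of the m).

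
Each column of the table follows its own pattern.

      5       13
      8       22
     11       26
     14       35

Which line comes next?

17  39

First component goes 5, 8, 11, 14 → 17 (+3 each step).
Second component — alternating steps +9, +4, +9, +4, …: 13, 22, 26, 35 → 39.
So the next line is 17  39.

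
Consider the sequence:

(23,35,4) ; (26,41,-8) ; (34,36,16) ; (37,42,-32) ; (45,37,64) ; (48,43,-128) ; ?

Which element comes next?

First value: alternating steps +3, +8, +3, +8, …, so 23, 26, 34, 37, 45, 48 → 56.
Second value: 35, 41, 36, 42, 37, 43 → 38 (alternating steps +6, −5, +6, −5, …).
Third value: 4, -8, 16, -32, 64, -128 → 256 (×(-2) each step).
So the next element is (56,38,256).

(56,38,256)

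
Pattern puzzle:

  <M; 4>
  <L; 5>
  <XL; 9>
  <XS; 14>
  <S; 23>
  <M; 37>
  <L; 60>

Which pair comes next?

<XL; 97>

Size goes M, L, XL, XS, S, M, L → XL (repeats M → L → XL → XS → S).
Second component: each term is the sum of the two before it, so 4, 5, 9, 14, 23, 37, 60 → 97.
So the next pair is <XL; 97>.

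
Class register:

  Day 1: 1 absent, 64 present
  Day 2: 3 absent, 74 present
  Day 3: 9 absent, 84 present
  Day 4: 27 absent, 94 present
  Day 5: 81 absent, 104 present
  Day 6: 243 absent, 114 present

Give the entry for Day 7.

Absent — ×3 each step: 1, 3, 9, 27, 81, 243 → 729.
Present goes 64, 74, 84, 94, 104, 114 → 124 (+10 each step).
So the next line is 729 absent, 124 present.

729 absent, 124 present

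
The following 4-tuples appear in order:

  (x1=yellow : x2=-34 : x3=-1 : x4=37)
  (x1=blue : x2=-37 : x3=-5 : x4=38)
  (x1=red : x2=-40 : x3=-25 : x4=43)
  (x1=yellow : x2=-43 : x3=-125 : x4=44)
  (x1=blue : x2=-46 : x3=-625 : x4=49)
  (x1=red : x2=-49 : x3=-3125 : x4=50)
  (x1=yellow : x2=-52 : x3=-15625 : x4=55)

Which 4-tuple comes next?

For the x1, repeats yellow → blue → red: yellow, blue, red, yellow, blue, red, yellow → blue.
For the x2, −3 each step: -34, -37, -40, -43, -46, -49, -52 → -55.
X3: ×5 each step, so -1, -5, -25, -125, -625, -3125, -15625 → -78125.
For the x4, alternating steps +1, +5, +1, +5, …: 37, 38, 43, 44, 49, 50, 55 → 56.
So the next 4-tuple is (x1=blue : x2=-55 : x3=-78125 : x4=56).

(x1=blue : x2=-55 : x3=-78125 : x4=56)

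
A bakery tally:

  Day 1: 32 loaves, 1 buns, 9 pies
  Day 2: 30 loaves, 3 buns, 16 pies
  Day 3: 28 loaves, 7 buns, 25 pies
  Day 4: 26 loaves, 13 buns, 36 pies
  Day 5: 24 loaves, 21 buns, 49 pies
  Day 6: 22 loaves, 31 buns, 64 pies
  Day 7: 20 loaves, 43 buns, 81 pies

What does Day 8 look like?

Loaves: −2 each step, so 32, 30, 28, 26, 24, 22, 20 → 18.
Buns: 1, 3, 7, 13, 21, 31, 43 → 57 (differences are 2, 4, 6, … (increasing by 2 each time)).
Pies: perfect squares: 3², 4², 5², …, so 9, 16, 25, 36, 49, 64, 81 → 100.
So the next record is 18 loaves, 57 buns, 100 pies.

18 loaves, 57 buns, 100 pies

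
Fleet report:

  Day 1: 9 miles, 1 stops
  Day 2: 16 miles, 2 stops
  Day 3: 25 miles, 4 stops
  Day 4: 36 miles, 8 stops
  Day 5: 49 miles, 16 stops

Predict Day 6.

64 miles, 32 stops

Miles: 9, 16, 25, 36, 49 → 64 (perfect squares: 3², 4², 5², …).
For the stops, ×2 each step: 1, 2, 4, 8, 16 → 32.
Combining the parts gives 64 miles, 32 stops.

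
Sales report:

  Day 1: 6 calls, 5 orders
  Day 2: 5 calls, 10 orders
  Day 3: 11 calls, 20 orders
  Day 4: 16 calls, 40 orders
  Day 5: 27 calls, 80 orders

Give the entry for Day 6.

For the calls, each term is the sum of the two before it: 6, 5, 11, 16, 27 → 43.
For the orders, ×2 each step: 5, 10, 20, 40, 80 → 160.
Putting it together: 43 calls, 160 orders.

43 calls, 160 orders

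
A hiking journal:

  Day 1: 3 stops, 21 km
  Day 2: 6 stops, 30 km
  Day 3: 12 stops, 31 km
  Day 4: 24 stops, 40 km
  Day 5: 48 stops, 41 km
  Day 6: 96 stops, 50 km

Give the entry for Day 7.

192 stops, 51 km

Stops: 3, 6, 12, 24, 48, 96 → 192 (×2 each step).
Km: 21, 30, 31, 40, 41, 50 → 51 (alternating steps +9, +1, +9, +1, …).
Putting it together: 192 stops, 51 km.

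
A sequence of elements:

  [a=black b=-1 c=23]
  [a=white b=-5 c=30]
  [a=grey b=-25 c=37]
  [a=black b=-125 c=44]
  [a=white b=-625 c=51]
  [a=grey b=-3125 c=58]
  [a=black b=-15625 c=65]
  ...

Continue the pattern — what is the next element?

A: repeats black → white → grey, so black, white, grey, black, white, grey, black → white.
B: ×5 each step, so -1, -5, -25, -125, -625, -3125, -15625 → -78125.
For the c, +7 each step: 23, 30, 37, 44, 51, 58, 65 → 72.
So the next element is [a=white b=-78125 c=72].

[a=white b=-78125 c=72]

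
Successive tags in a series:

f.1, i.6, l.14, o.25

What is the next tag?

r.39

Letter: letters move forward 3 places in the alphabet; f, i, l, o → r.
Second component — differences are 5, 8, 11, … (increasing by 3 each time): 1, 6, 14, 25 → 39.
Putting it together: r.39.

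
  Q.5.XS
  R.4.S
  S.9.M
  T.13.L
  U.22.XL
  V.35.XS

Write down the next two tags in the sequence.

W.57.S, X.92.M

Letter — letters move forward 1 place in the alphabet: Q, R, S, T, U, V → W → X.
Second component: 5, 4, 9, 13, 22, 35 → 57 → 92 (each term is the sum of the two before it).
Size: repeats XS → S → M → L → XL, so XS, S, M, L, XL, XS → S → M.
So the next two tags are W.57.S and X.92.M.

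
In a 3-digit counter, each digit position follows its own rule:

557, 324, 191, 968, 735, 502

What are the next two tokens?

First digit: −2 each step, mod 10, so 5, 3, 1, 9, 7, 5 → 3 → 1.
Second digit goes 5, 2, 9, 6, 3, 0 → 7 → 4 (−3 each step, mod 10).
Third digit — −3 each step, mod 10: 7, 4, 1, 8, 5, 2 → 9 → 6.
Putting the parts together: 379 and then 146.

379 then 146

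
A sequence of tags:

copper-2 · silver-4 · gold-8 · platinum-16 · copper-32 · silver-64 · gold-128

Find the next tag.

platinum-256

Metal: repeats copper → silver → gold → platinum, so copper, silver, gold, platinum, copper, silver, gold → platinum.
Second component goes 2, 4, 8, 16, 32, 64, 128 → 256 (×2 each step).
Combining the parts gives platinum-256.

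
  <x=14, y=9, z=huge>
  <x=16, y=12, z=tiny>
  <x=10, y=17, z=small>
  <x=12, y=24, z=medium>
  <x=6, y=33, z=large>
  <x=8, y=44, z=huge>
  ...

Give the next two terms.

X: alternating steps +2, −6, +2, −6, …, so 14, 16, 10, 12, 6, 8 → 2 → 4.
Y goes 9, 12, 17, 24, 33, 44 → 57 → 72 (differences are 3, 5, 7, … (increasing by 2 each time)).
Z goes huge, tiny, small, medium, large, huge → tiny → small (repeats huge → tiny → small → medium → large).
Putting the parts together: <x=2, y=57, z=tiny> and then <x=4, y=72, z=small>.

<x=2, y=57, z=tiny>, <x=4, y=72, z=small>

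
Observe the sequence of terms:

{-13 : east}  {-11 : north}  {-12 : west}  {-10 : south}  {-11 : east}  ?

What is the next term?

First coordinate: -13, -11, -12, -10, -11 → -9 (alternating steps +2, −1, +2, −1, …).
Direction: east, north, west, south, east → north (repeats east → north → west → south).
Combining the parts gives {-9 : north}.

{-9 : north}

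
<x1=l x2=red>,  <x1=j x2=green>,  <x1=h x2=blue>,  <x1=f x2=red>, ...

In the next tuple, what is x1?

d

X1 — letters move back 2 places in the alphabet: l, j, h, f → d.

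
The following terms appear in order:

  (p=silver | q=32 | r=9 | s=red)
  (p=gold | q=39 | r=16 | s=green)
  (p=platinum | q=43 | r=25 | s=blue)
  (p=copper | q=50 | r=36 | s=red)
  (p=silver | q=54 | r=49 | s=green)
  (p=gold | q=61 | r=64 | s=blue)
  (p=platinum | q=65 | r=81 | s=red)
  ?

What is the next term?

(p=copper | q=72 | r=100 | s=green)

P: repeats silver → gold → platinum → copper, so silver, gold, platinum, copper, silver, gold, platinum → copper.
Q: 32, 39, 43, 50, 54, 61, 65 → 72 (alternating steps +7, +4, +7, +4, …).
R goes 9, 16, 25, 36, 49, 64, 81 → 100 (perfect squares: 3², 4², 5², …).
S goes red, green, blue, red, green, blue, red → green (repeats red → green → blue).
Putting it together: (p=copper | q=72 | r=100 | s=green).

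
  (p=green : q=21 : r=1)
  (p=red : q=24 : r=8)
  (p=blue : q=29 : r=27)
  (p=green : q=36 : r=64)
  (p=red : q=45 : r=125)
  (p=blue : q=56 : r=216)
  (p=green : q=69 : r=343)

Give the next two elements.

(p=red : q=84 : r=512), (p=blue : q=101 : r=729)

For the p, repeats green → red → blue: green, red, blue, green, red, blue, green → red → blue.
For the q, differences are 3, 5, 7, … (increasing by 2 each time): 21, 24, 29, 36, 45, 56, 69 → 84 → 101.
R — perfect cubes: 1³, 2³, 3³, …: 1, 8, 27, 64, 125, 216, 343 → 512 → 729.
Putting the parts together: (p=red : q=84 : r=512) and then (p=blue : q=101 : r=729).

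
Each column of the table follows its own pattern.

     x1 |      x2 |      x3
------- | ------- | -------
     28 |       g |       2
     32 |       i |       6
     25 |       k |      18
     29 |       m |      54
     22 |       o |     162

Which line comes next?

Column x1: 28, 32, 25, 29, 22 → 26 (alternating steps +4, −7, +4, −7, …).
For the column x2, letters move forward 2 places in the alphabet: g, i, k, m, o → q.
Column x3: ×3 each step; 2, 6, 18, 54, 162 → 486.
So the next line is 26  q  486.

26  q  486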